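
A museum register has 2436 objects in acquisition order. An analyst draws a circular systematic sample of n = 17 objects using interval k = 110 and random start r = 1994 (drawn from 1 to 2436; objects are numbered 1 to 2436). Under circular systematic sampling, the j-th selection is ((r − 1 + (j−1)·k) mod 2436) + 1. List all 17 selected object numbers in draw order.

1994, 2104, 2214, 2324, 2434, 108, 218, 328, 438, 548, 658, 768, 878, 988, 1098, 1208, 1318

Selection 1: 1994
Selection 2: 1994 + 110 = 2104
Selection 3: 2104 + 110 = 2214
Selection 4: 2214 + 110 = 2324
Selection 5: 2324 + 110 = 2434
Selection 6: 2434 + 110 = 2544 → 2544 − 2436 = 108
Selection 7: 108 + 110 = 218
Selection 8: 218 + 110 = 328
Selection 9: 328 + 110 = 438
Selection 10: 438 + 110 = 548
Selection 11: 548 + 110 = 658
Selection 12: 658 + 110 = 768
Selection 13: 768 + 110 = 878
Selection 14: 878 + 110 = 988
Selection 15: 988 + 110 = 1098
Selection 16: 1098 + 110 = 1208
Selection 17: 1208 + 110 = 1318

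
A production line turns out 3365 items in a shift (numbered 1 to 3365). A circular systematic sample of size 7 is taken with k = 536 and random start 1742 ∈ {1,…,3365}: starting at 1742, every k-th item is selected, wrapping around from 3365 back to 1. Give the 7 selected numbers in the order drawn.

Selection 1: 1742
Selection 2: 1742 + 536 = 2278
Selection 3: 2278 + 536 = 2814
Selection 4: 2814 + 536 = 3350
Selection 5: 3350 + 536 = 3886 → 3886 − 3365 = 521
Selection 6: 521 + 536 = 1057
Selection 7: 1057 + 536 = 1593

1742, 2278, 2814, 3350, 521, 1057, 1593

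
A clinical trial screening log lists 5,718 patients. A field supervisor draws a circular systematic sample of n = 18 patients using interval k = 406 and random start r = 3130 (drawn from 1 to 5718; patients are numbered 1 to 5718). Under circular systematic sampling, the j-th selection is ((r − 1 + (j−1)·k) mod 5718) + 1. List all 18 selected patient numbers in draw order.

Selection 1: 3130
Selection 2: 3130 + 406 = 3536
Selection 3: 3536 + 406 = 3942
Selection 4: 3942 + 406 = 4348
Selection 5: 4348 + 406 = 4754
Selection 6: 4754 + 406 = 5160
Selection 7: 5160 + 406 = 5566
Selection 8: 5566 + 406 = 5972 → 5972 − 5718 = 254
Selection 9: 254 + 406 = 660
Selection 10: 660 + 406 = 1066
Selection 11: 1066 + 406 = 1472
Selection 12: 1472 + 406 = 1878
Selection 13: 1878 + 406 = 2284
Selection 14: 2284 + 406 = 2690
Selection 15: 2690 + 406 = 3096
Selection 16: 3096 + 406 = 3502
Selection 17: 3502 + 406 = 3908
Selection 18: 3908 + 406 = 4314

3130, 3536, 3942, 4348, 4754, 5160, 5566, 254, 660, 1066, 1472, 1878, 2284, 2690, 3096, 3502, 3908, 4314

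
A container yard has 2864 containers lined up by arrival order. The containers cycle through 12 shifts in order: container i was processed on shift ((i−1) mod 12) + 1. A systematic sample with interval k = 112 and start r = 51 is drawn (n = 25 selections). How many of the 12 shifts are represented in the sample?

Consecutive selections differ by k = 112, so their shift numbers differ by 112 mod 12 = 4.
gcd(112, 12) = 4, so the sample visits 12/4 = 3 distinct residues mod 12.
Start 51 is shift 3; the shifts hit are 3, 7, 11.

3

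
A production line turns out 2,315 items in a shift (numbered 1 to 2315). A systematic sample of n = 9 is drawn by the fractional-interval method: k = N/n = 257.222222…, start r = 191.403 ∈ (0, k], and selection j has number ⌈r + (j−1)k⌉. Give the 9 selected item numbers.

192, 449, 706, 964, 1221, 1478, 1735, 1992, 2250

j=1: r + 0k = 191.403 → ⌈·⌉ = 192
j=2: r + 1k = 448.625222… → ⌈·⌉ = 449
j=3: r + 2k = 705.847444… → ⌈·⌉ = 706
j=4: r + 3k = 963.069666… → ⌈·⌉ = 964
j=5: r + 4k = 1220.291888… → ⌈·⌉ = 1221
j=6: r + 5k = 1477.514111… → ⌈·⌉ = 1478
j=7: r + 6k = 1734.736333… → ⌈·⌉ = 1735
j=8: r + 7k = 1991.958555… → ⌈·⌉ = 1992
j=9: r + 8k = 2249.180777… → ⌈·⌉ = 2250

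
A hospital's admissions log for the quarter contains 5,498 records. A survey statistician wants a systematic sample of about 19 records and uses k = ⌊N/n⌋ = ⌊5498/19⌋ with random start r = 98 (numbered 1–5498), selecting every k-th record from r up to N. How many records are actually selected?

19

k = ⌊5498/19⌋ = 289
Achieved size = ⌊(5498 − 98)/289⌋ + 1 = ⌊5400/289⌋ + 1 = 18 + 1 = 19
(last selection: 98 + 18×289 = 5300 ≤ 5498; next would be 5589 > 5498)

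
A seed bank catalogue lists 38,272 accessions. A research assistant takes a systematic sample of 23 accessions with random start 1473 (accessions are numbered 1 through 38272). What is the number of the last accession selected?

38081

k = 38272/23 = 1664
23rd selection = r + (23−1)·k = 1473 + 22×1664 = 1473 + 36608 = 38081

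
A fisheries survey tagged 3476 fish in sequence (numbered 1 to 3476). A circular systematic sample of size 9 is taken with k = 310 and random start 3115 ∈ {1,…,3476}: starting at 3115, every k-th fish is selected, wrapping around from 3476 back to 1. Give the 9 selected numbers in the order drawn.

Selection 1: 3115
Selection 2: 3115 + 310 = 3425
Selection 3: 3425 + 310 = 3735 → 3735 − 3476 = 259
Selection 4: 259 + 310 = 569
Selection 5: 569 + 310 = 879
Selection 6: 879 + 310 = 1189
Selection 7: 1189 + 310 = 1499
Selection 8: 1499 + 310 = 1809
Selection 9: 1809 + 310 = 2119

3115, 3425, 259, 569, 879, 1189, 1499, 1809, 2119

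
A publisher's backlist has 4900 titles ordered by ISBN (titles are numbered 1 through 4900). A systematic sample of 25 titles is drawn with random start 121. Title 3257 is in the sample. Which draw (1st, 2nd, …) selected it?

k = 4900/25 = 196
position = (3257 − 121)/196 + 1 = 3136/196 + 1 = 16 + 1 = 17

17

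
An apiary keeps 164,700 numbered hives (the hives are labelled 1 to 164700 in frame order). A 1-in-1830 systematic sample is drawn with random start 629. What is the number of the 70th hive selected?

k = 1830
70th selection = r + (70−1)·k = 629 + 69×1830 = 629 + 126270 = 126899

126899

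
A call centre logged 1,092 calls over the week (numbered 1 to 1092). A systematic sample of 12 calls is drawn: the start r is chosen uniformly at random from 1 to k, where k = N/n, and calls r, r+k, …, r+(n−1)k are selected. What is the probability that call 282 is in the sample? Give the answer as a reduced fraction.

1/91

k = 1092/12 = 91.
Call 282 is selected iff r ≡ 282 (mod 91); exactly one such r in {1,…,91}.
Inclusion probability = 1/91.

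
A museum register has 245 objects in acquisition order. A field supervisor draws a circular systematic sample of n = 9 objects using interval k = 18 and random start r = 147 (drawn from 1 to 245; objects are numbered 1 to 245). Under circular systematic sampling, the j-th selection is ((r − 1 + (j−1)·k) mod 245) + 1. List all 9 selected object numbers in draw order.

Selection 1: 147
Selection 2: 147 + 18 = 165
Selection 3: 165 + 18 = 183
Selection 4: 183 + 18 = 201
Selection 5: 201 + 18 = 219
Selection 6: 219 + 18 = 237
Selection 7: 237 + 18 = 255 → 255 − 245 = 10
Selection 8: 10 + 18 = 28
Selection 9: 28 + 18 = 46

147, 165, 183, 201, 219, 237, 10, 28, 46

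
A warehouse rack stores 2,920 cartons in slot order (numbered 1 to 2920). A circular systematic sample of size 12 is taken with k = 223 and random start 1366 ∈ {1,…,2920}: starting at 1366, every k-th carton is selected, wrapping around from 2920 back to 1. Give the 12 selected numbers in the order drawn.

1366, 1589, 1812, 2035, 2258, 2481, 2704, 7, 230, 453, 676, 899

Selection 1: 1366
Selection 2: 1366 + 223 = 1589
Selection 3: 1589 + 223 = 1812
Selection 4: 1812 + 223 = 2035
Selection 5: 2035 + 223 = 2258
Selection 6: 2258 + 223 = 2481
Selection 7: 2481 + 223 = 2704
Selection 8: 2704 + 223 = 2927 → 2927 − 2920 = 7
Selection 9: 7 + 223 = 230
Selection 10: 230 + 223 = 453
Selection 11: 453 + 223 = 676
Selection 12: 676 + 223 = 899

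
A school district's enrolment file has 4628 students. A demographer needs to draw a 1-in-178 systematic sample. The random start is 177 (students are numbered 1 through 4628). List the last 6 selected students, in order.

21st selection = 177 + 20×178 = 3737
22nd: 3737 + 178 = 3915
23rd: 3915 + 178 = 4093
24th: 4093 + 178 = 4271
25th: 4271 + 178 = 4449
26th: 4449 + 178 = 4627

3737, 3915, 4093, 4271, 4449, 4627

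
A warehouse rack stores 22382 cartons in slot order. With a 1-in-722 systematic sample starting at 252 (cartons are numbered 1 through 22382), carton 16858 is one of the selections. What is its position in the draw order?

24

k = 722
position = (16858 − 252)/722 + 1 = 16606/722 + 1 = 23 + 1 = 24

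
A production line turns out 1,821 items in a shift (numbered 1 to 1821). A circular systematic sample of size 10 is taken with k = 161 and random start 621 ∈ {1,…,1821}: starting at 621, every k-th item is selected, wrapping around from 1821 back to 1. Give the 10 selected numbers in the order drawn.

621, 782, 943, 1104, 1265, 1426, 1587, 1748, 88, 249

Selection 1: 621
Selection 2: 621 + 161 = 782
Selection 3: 782 + 161 = 943
Selection 4: 943 + 161 = 1104
Selection 5: 1104 + 161 = 1265
Selection 6: 1265 + 161 = 1426
Selection 7: 1426 + 161 = 1587
Selection 8: 1587 + 161 = 1748
Selection 9: 1748 + 161 = 1909 → 1909 − 1821 = 88
Selection 10: 88 + 161 = 249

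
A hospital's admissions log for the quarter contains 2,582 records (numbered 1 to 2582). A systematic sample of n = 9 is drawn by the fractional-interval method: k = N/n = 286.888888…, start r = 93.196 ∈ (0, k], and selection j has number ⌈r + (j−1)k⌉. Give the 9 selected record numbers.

94, 381, 667, 954, 1241, 1528, 1815, 2102, 2389

j=1: r + 0k = 93.196 → ⌈·⌉ = 94
j=2: r + 1k = 380.084888… → ⌈·⌉ = 381
j=3: r + 2k = 666.973777… → ⌈·⌉ = 667
j=4: r + 3k = 953.862666… → ⌈·⌉ = 954
j=5: r + 4k = 1240.751555… → ⌈·⌉ = 1241
j=6: r + 5k = 1527.640444… → ⌈·⌉ = 1528
j=7: r + 6k = 1814.529333… → ⌈·⌉ = 1815
j=8: r + 7k = 2101.418222… → ⌈·⌉ = 2102
j=9: r + 8k = 2388.307111… → ⌈·⌉ = 2389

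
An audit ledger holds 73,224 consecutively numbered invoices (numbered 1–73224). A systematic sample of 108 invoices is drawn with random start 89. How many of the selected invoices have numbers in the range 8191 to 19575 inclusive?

k = 73224/108 = 678
First selection ≥ 8191: 89 + ⌈(8191−89)/678⌉·678 = 89 + 12×678 = 8225
Last selection ≤ 19575: 89 + ⌊(19575−89)/678⌋·678 = 89 + 28×678 = 19073
Count = 28 − 12 + 1 = 17

17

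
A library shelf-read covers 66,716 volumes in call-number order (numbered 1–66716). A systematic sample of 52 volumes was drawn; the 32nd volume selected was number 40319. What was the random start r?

k = 66716/52 = 1283
r = 40319 − (32−1)×1283 = 40319 − 39773 = 546

546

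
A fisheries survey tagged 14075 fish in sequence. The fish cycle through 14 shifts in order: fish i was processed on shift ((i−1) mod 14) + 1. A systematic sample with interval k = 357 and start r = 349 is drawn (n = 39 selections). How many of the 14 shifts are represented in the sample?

2

Consecutive selections differ by k = 357, so their shift numbers differ by 357 mod 14 = 7.
gcd(357, 14) = 7, so the sample visits 14/7 = 2 distinct residues mod 14.
Start 349 is shift 13; the shifts hit are 6, 13.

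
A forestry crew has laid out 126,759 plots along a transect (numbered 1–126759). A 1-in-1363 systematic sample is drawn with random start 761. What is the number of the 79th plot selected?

k = 1363
79th selection = r + (79−1)·k = 761 + 78×1363 = 761 + 106314 = 107075

107075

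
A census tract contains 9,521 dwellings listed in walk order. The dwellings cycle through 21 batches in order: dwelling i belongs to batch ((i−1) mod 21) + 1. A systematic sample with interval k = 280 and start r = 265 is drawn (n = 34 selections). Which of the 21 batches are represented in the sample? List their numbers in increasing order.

6, 13, 20

Consecutive selections differ by k = 280, so their batch numbers differ by 280 mod 21 = 7.
gcd(280, 21) = 7, so the sample visits 21/7 = 3 distinct residues mod 21.
Start 265 is batch 13; the batches hit are 6, 13, 20.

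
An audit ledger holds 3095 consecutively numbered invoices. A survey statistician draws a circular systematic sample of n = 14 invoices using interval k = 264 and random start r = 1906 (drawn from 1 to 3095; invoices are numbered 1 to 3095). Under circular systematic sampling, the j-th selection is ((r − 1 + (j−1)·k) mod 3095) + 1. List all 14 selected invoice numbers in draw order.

1906, 2170, 2434, 2698, 2962, 131, 395, 659, 923, 1187, 1451, 1715, 1979, 2243

Selection 1: 1906
Selection 2: 1906 + 264 = 2170
Selection 3: 2170 + 264 = 2434
Selection 4: 2434 + 264 = 2698
Selection 5: 2698 + 264 = 2962
Selection 6: 2962 + 264 = 3226 → 3226 − 3095 = 131
Selection 7: 131 + 264 = 395
Selection 8: 395 + 264 = 659
Selection 9: 659 + 264 = 923
Selection 10: 923 + 264 = 1187
Selection 11: 1187 + 264 = 1451
Selection 12: 1451 + 264 = 1715
Selection 13: 1715 + 264 = 1979
Selection 14: 1979 + 264 = 2243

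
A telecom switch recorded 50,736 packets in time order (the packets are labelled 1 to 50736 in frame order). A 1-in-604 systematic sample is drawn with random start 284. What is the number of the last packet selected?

k = 604
84th selection = r + (84−1)·k = 284 + 83×604 = 284 + 50132 = 50416

50416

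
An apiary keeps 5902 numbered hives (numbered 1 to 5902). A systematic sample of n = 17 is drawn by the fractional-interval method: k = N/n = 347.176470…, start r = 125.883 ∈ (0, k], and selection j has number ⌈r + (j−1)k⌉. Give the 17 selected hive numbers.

j=1: r + 0k = 125.883 → ⌈·⌉ = 126
j=2: r + 1k = 473.059470… → ⌈·⌉ = 474
j=3: r + 2k = 820.235941… → ⌈·⌉ = 821
j=4: r + 3k = 1167.412411… → ⌈·⌉ = 1168
j=5: r + 4k = 1514.588882… → ⌈·⌉ = 1515
j=6: r + 5k = 1861.765352… → ⌈·⌉ = 1862
j=7: r + 6k = 2208.941823… → ⌈·⌉ = 2209
j=8: r + 7k = 2556.118294… → ⌈·⌉ = 2557
j=9: r + 8k = 2903.294764… → ⌈·⌉ = 2904
j=10: r + 9k = 3250.471235… → ⌈·⌉ = 3251
j=11: r + 10k = 3597.647705… → ⌈·⌉ = 3598
j=12: r + 11k = 3944.824176… → ⌈·⌉ = 3945
j=13: r + 12k = 4292.000647… → ⌈·⌉ = 4293
j=14: r + 13k = 4639.177117… → ⌈·⌉ = 4640
j=15: r + 14k = 4986.353588… → ⌈·⌉ = 4987
j=16: r + 15k = 5333.530058… → ⌈·⌉ = 5334
j=17: r + 16k = 5680.706529… → ⌈·⌉ = 5681

126, 474, 821, 1168, 1515, 1862, 2209, 2557, 2904, 3251, 3598, 3945, 4293, 4640, 4987, 5334, 5681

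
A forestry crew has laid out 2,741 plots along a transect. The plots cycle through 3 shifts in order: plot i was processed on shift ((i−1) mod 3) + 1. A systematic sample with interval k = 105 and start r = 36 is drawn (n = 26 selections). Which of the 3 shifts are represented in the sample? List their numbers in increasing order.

Consecutive selections differ by k = 105, so their shift numbers differ by 105 mod 3 = 0.
gcd(105, 3) = 3, so the sample visits 3/3 = 1 distinct residues mod 3.
Start 36 is shift 3; the shifts hit are 3.

3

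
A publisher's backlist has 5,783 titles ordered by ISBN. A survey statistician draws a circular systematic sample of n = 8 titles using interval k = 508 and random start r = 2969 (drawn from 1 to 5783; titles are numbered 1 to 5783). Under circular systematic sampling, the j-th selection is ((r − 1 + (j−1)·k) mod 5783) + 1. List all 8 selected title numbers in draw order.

Selection 1: 2969
Selection 2: 2969 + 508 = 3477
Selection 3: 3477 + 508 = 3985
Selection 4: 3985 + 508 = 4493
Selection 5: 4493 + 508 = 5001
Selection 6: 5001 + 508 = 5509
Selection 7: 5509 + 508 = 6017 → 6017 − 5783 = 234
Selection 8: 234 + 508 = 742

2969, 3477, 3985, 4493, 5001, 5509, 234, 742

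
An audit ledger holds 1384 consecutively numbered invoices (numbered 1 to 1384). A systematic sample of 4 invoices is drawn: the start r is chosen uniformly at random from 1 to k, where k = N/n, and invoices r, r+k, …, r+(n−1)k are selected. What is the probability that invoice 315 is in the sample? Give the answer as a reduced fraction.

k = 1384/4 = 346.
Invoice 315 is selected iff r ≡ 315 (mod 346); exactly one such r in {1,…,346}.
Inclusion probability = 1/346.

1/346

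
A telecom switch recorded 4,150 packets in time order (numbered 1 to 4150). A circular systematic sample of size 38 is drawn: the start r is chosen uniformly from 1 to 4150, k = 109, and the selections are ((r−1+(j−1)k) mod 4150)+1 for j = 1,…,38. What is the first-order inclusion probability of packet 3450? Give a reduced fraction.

19/2075

For each position j, as r ranges over 1…4150 the j-th selection hits every packet exactly once, so packet 3450 is selected for exactly 38 of the 4150 starts.
Inclusion probability = 38/4150 = 19/2075.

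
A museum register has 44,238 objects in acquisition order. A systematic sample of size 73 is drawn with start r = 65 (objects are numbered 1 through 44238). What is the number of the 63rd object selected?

37637

k = 44238/73 = 606
63rd selection = r + (63−1)·k = 65 + 62×606 = 65 + 37572 = 37637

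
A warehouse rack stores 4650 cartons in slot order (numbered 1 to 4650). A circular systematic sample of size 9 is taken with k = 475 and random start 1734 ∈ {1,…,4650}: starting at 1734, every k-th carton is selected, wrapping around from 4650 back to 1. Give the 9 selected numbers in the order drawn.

Selection 1: 1734
Selection 2: 1734 + 475 = 2209
Selection 3: 2209 + 475 = 2684
Selection 4: 2684 + 475 = 3159
Selection 5: 3159 + 475 = 3634
Selection 6: 3634 + 475 = 4109
Selection 7: 4109 + 475 = 4584
Selection 8: 4584 + 475 = 5059 → 5059 − 4650 = 409
Selection 9: 409 + 475 = 884

1734, 2209, 2684, 3159, 3634, 4109, 4584, 409, 884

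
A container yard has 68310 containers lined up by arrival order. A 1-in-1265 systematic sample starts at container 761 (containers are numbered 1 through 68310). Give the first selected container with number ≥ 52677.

53891

k = 1265
Steps past start: ⌈(52677 − 761)/1265⌉ = ⌈51916/1265⌉ = 42
Selected container: 761 + 42×1265 = 53891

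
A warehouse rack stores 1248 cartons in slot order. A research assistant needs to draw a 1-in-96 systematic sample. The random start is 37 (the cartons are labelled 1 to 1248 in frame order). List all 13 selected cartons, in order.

37, 133, 229, 325, 421, 517, 613, 709, 805, 901, 997, 1093, 1189

carton 1: 37
carton 2: 37 + 96 = 133
carton 3: 133 + 96 = 229
carton 4: 229 + 96 = 325
carton 5: 325 + 96 = 421
carton 6: 421 + 96 = 517
carton 7: 517 + 96 = 613
carton 8: 613 + 96 = 709
carton 9: 709 + 96 = 805
carton 10: 805 + 96 = 901
carton 11: 901 + 96 = 997
carton 12: 997 + 96 = 1093
carton 13: 1093 + 96 = 1189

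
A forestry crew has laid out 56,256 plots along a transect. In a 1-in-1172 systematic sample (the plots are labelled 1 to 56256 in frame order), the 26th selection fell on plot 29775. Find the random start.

475

k = 1172
r = 29775 − (26−1)×1172 = 29775 − 29300 = 475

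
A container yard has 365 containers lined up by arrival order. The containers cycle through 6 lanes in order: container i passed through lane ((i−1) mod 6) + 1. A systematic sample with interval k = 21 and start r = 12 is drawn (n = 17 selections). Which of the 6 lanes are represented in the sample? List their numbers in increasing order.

3, 6

Consecutive selections differ by k = 21, so their lane numbers differ by 21 mod 6 = 3.
gcd(21, 6) = 3, so the sample visits 6/3 = 2 distinct residues mod 6.
Start 12 is lane 6; the lanes hit are 3, 6.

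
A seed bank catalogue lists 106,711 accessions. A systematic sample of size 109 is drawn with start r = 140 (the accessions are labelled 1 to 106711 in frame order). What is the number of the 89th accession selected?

86292

k = 106711/109 = 979
89th selection = r + (89−1)·k = 140 + 88×979 = 140 + 86152 = 86292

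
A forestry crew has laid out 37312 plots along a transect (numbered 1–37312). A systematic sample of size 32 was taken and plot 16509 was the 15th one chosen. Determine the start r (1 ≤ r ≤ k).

185

k = 37312/32 = 1166
r = 16509 − (15−1)×1166 = 16509 − 16324 = 185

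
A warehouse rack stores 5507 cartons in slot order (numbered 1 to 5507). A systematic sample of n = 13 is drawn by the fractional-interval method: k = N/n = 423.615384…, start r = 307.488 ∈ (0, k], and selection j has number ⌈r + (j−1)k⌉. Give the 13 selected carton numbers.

j=1: r + 0k = 307.488 → ⌈·⌉ = 308
j=2: r + 1k = 731.103384… → ⌈·⌉ = 732
j=3: r + 2k = 1154.718769… → ⌈·⌉ = 1155
j=4: r + 3k = 1578.334153… → ⌈·⌉ = 1579
j=5: r + 4k = 2001.949538… → ⌈·⌉ = 2002
j=6: r + 5k = 2425.564923… → ⌈·⌉ = 2426
j=7: r + 6k = 2849.180307… → ⌈·⌉ = 2850
j=8: r + 7k = 3272.795692… → ⌈·⌉ = 3273
j=9: r + 8k = 3696.411076… → ⌈·⌉ = 3697
j=10: r + 9k = 4120.026461… → ⌈·⌉ = 4121
j=11: r + 10k = 4543.641846… → ⌈·⌉ = 4544
j=12: r + 11k = 4967.257230… → ⌈·⌉ = 4968
j=13: r + 12k = 5390.872615… → ⌈·⌉ = 5391

308, 732, 1155, 1579, 2002, 2426, 2850, 3273, 3697, 4121, 4544, 4968, 5391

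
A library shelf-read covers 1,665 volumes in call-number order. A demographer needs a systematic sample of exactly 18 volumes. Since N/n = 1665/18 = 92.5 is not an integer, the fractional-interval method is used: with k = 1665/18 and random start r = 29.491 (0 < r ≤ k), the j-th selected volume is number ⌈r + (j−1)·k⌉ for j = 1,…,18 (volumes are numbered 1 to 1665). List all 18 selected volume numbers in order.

30, 122, 215, 307, 400, 492, 585, 677, 770, 862, 955, 1047, 1140, 1232, 1325, 1417, 1510, 1602

j=1: r + 0k = 29.491 → ⌈·⌉ = 30
j=2: r + 1k = 121.991 → ⌈·⌉ = 122
j=3: r + 2k = 214.491 → ⌈·⌉ = 215
j=4: r + 3k = 306.991 → ⌈·⌉ = 307
j=5: r + 4k = 399.491 → ⌈·⌉ = 400
j=6: r + 5k = 491.991 → ⌈·⌉ = 492
j=7: r + 6k = 584.491 → ⌈·⌉ = 585
j=8: r + 7k = 676.991 → ⌈·⌉ = 677
j=9: r + 8k = 769.491 → ⌈·⌉ = 770
j=10: r + 9k = 861.991 → ⌈·⌉ = 862
j=11: r + 10k = 954.491 → ⌈·⌉ = 955
j=12: r + 11k = 1046.991 → ⌈·⌉ = 1047
j=13: r + 12k = 1139.491 → ⌈·⌉ = 1140
j=14: r + 13k = 1231.991 → ⌈·⌉ = 1232
j=15: r + 14k = 1324.491 → ⌈·⌉ = 1325
j=16: r + 15k = 1416.991 → ⌈·⌉ = 1417
j=17: r + 16k = 1509.491 → ⌈·⌉ = 1510
j=18: r + 17k = 1601.991 → ⌈·⌉ = 1602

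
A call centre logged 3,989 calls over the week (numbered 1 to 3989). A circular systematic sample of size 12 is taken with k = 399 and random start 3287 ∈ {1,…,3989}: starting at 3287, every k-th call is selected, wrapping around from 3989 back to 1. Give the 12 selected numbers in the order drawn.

3287, 3686, 96, 495, 894, 1293, 1692, 2091, 2490, 2889, 3288, 3687

Selection 1: 3287
Selection 2: 3287 + 399 = 3686
Selection 3: 3686 + 399 = 4085 → 4085 − 3989 = 96
Selection 4: 96 + 399 = 495
Selection 5: 495 + 399 = 894
Selection 6: 894 + 399 = 1293
Selection 7: 1293 + 399 = 1692
Selection 8: 1692 + 399 = 2091
Selection 9: 2091 + 399 = 2490
Selection 10: 2490 + 399 = 2889
Selection 11: 2889 + 399 = 3288
Selection 12: 3288 + 399 = 3687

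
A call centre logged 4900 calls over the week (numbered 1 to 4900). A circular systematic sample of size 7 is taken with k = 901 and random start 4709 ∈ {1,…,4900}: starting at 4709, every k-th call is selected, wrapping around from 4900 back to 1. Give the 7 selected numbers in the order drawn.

Selection 1: 4709
Selection 2: 4709 + 901 = 5610 → 5610 − 4900 = 710
Selection 3: 710 + 901 = 1611
Selection 4: 1611 + 901 = 2512
Selection 5: 2512 + 901 = 3413
Selection 6: 3413 + 901 = 4314
Selection 7: 4314 + 901 = 5215 → 5215 − 4900 = 315

4709, 710, 1611, 2512, 3413, 4314, 315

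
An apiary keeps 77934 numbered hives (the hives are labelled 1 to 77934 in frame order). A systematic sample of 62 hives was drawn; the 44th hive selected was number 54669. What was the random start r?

k = 77934/62 = 1257
r = 54669 − (44−1)×1257 = 54669 − 54051 = 618

618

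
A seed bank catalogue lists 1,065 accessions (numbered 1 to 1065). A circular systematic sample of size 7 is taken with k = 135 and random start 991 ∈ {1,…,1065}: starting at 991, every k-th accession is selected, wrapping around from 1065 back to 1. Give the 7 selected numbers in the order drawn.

991, 61, 196, 331, 466, 601, 736

Selection 1: 991
Selection 2: 991 + 135 = 1126 → 1126 − 1065 = 61
Selection 3: 61 + 135 = 196
Selection 4: 196 + 135 = 331
Selection 5: 331 + 135 = 466
Selection 6: 466 + 135 = 601
Selection 7: 601 + 135 = 736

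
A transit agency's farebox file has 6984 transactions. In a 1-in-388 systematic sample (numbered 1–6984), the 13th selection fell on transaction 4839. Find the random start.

k = 388
r = 4839 − (13−1)×388 = 4839 − 4656 = 183

183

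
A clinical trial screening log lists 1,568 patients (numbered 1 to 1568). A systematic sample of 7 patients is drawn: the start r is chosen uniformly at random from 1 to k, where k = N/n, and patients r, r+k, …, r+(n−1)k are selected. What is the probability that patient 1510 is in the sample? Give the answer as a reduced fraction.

1/224

k = 1568/7 = 224.
Patient 1510 is selected iff r ≡ 1510 (mod 224); exactly one such r in {1,…,224}.
Inclusion probability = 1/224.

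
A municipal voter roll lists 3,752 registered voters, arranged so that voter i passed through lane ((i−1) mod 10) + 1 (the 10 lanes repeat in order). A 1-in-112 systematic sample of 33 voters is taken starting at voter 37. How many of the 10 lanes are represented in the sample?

Consecutive selections differ by k = 112, so their lane numbers differ by 112 mod 10 = 2.
gcd(112, 10) = 2, so the sample visits 10/2 = 5 distinct residues mod 10.
Start 37 is lane 7; the lanes hit are 1, 3, 5, 7, 9.

5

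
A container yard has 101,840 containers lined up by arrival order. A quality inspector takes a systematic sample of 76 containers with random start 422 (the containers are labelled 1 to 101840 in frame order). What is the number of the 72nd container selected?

95562

k = 101840/76 = 1340
72nd selection = r + (72−1)·k = 422 + 71×1340 = 422 + 95140 = 95562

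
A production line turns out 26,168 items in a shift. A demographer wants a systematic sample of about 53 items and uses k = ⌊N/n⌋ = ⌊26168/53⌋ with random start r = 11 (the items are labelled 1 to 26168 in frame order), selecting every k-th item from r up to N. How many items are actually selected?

k = ⌊26168/53⌋ = 493
Achieved size = ⌊(26168 − 11)/493⌋ + 1 = ⌊26157/493⌋ + 1 = 53 + 1 = 54
(last selection: 11 + 53×493 = 26140 ≤ 26168; next would be 26633 > 26168)

54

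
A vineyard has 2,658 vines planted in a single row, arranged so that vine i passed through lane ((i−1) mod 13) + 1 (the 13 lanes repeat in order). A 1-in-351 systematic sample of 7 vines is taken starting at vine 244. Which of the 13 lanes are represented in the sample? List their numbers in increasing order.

Consecutive selections differ by k = 351, so their lane numbers differ by 351 mod 13 = 0.
gcd(351, 13) = 13, so the sample visits 13/13 = 1 distinct residues mod 13.
Start 244 is lane 10; the lanes hit are 10.

10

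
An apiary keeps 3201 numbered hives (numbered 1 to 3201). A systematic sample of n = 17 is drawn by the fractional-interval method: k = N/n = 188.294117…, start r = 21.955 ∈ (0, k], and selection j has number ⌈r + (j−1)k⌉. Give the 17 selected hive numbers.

22, 211, 399, 587, 776, 964, 1152, 1341, 1529, 1717, 1905, 2094, 2282, 2470, 2659, 2847, 3035

j=1: r + 0k = 21.955 → ⌈·⌉ = 22
j=2: r + 1k = 210.249117… → ⌈·⌉ = 211
j=3: r + 2k = 398.543235… → ⌈·⌉ = 399
j=4: r + 3k = 586.837352… → ⌈·⌉ = 587
j=5: r + 4k = 775.131470… → ⌈·⌉ = 776
j=6: r + 5k = 963.425588… → ⌈·⌉ = 964
j=7: r + 6k = 1151.719705… → ⌈·⌉ = 1152
j=8: r + 7k = 1340.013823… → ⌈·⌉ = 1341
j=9: r + 8k = 1528.307941… → ⌈·⌉ = 1529
j=10: r + 9k = 1716.602058… → ⌈·⌉ = 1717
j=11: r + 10k = 1904.896176… → ⌈·⌉ = 1905
j=12: r + 11k = 2093.190294… → ⌈·⌉ = 2094
j=13: r + 12k = 2281.484411… → ⌈·⌉ = 2282
j=14: r + 13k = 2469.778529… → ⌈·⌉ = 2470
j=15: r + 14k = 2658.072647… → ⌈·⌉ = 2659
j=16: r + 15k = 2846.366764… → ⌈·⌉ = 2847
j=17: r + 16k = 3034.660882… → ⌈·⌉ = 3035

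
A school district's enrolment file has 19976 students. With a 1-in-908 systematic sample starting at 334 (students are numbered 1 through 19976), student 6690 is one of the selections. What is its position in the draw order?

8

k = 908
position = (6690 − 334)/908 + 1 = 6356/908 + 1 = 7 + 1 = 8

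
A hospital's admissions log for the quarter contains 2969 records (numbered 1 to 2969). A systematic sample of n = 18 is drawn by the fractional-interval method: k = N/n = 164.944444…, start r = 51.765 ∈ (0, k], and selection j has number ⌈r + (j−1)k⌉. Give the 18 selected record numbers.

52, 217, 382, 547, 712, 877, 1042, 1207, 1372, 1537, 1702, 1867, 2032, 2197, 2361, 2526, 2691, 2856

j=1: r + 0k = 51.765 → ⌈·⌉ = 52
j=2: r + 1k = 216.709444… → ⌈·⌉ = 217
j=3: r + 2k = 381.653888… → ⌈·⌉ = 382
j=4: r + 3k = 546.598333… → ⌈·⌉ = 547
j=5: r + 4k = 711.542777… → ⌈·⌉ = 712
j=6: r + 5k = 876.487222… → ⌈·⌉ = 877
j=7: r + 6k = 1041.431666… → ⌈·⌉ = 1042
j=8: r + 7k = 1206.376111… → ⌈·⌉ = 1207
j=9: r + 8k = 1371.320555… → ⌈·⌉ = 1372
j=10: r + 9k = 1536.265 → ⌈·⌉ = 1537
j=11: r + 10k = 1701.209444… → ⌈·⌉ = 1702
j=12: r + 11k = 1866.153888… → ⌈·⌉ = 1867
j=13: r + 12k = 2031.098333… → ⌈·⌉ = 2032
j=14: r + 13k = 2196.042777… → ⌈·⌉ = 2197
j=15: r + 14k = 2360.987222… → ⌈·⌉ = 2361
j=16: r + 15k = 2525.931666… → ⌈·⌉ = 2526
j=17: r + 16k = 2690.876111… → ⌈·⌉ = 2691
j=18: r + 17k = 2855.820555… → ⌈·⌉ = 2856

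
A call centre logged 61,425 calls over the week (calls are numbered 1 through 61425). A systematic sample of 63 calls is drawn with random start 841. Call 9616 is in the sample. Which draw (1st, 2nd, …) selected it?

k = 61425/63 = 975
position = (9616 − 841)/975 + 1 = 8775/975 + 1 = 9 + 1 = 10

10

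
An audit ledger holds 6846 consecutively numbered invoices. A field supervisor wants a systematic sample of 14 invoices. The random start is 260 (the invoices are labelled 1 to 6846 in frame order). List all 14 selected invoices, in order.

260, 749, 1238, 1727, 2216, 2705, 3194, 3683, 4172, 4661, 5150, 5639, 6128, 6617

k = N/n = 6846/14 = 489
invoice 1: 260
invoice 2: 260 + 489 = 749
invoice 3: 749 + 489 = 1238
invoice 4: 1238 + 489 = 1727
invoice 5: 1727 + 489 = 2216
invoice 6: 2216 + 489 = 2705
invoice 7: 2705 + 489 = 3194
invoice 8: 3194 + 489 = 3683
invoice 9: 3683 + 489 = 4172
invoice 10: 4172 + 489 = 4661
invoice 11: 4661 + 489 = 5150
invoice 12: 5150 + 489 = 5639
invoice 13: 5639 + 489 = 6128
invoice 14: 6128 + 489 = 6617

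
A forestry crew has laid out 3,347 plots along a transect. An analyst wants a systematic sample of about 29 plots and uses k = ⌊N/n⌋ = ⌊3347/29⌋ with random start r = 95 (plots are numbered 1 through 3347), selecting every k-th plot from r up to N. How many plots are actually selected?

29

k = ⌊3347/29⌋ = 115
Achieved size = ⌊(3347 − 95)/115⌋ + 1 = ⌊3252/115⌋ + 1 = 28 + 1 = 29
(last selection: 95 + 28×115 = 3315 ≤ 3347; next would be 3430 > 3347)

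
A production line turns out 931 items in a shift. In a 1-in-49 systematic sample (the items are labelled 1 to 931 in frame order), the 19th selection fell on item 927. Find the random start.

45

k = 49
r = 927 − (19−1)×49 = 927 − 882 = 45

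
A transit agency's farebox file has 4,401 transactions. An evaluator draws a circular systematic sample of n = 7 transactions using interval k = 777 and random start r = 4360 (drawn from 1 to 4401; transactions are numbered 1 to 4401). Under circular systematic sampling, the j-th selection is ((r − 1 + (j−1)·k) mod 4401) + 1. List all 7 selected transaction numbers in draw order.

4360, 736, 1513, 2290, 3067, 3844, 220

Selection 1: 4360
Selection 2: 4360 + 777 = 5137 → 5137 − 4401 = 736
Selection 3: 736 + 777 = 1513
Selection 4: 1513 + 777 = 2290
Selection 5: 2290 + 777 = 3067
Selection 6: 3067 + 777 = 3844
Selection 7: 3844 + 777 = 4621 → 4621 − 4401 = 220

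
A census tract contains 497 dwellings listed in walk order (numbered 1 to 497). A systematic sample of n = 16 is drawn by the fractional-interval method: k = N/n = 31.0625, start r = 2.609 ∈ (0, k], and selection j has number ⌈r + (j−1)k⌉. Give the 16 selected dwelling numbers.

j=1: r + 0k = 2.609 → ⌈·⌉ = 3
j=2: r + 1k = 33.6715 → ⌈·⌉ = 34
j=3: r + 2k = 64.734 → ⌈·⌉ = 65
j=4: r + 3k = 95.7965 → ⌈·⌉ = 96
j=5: r + 4k = 126.859 → ⌈·⌉ = 127
j=6: r + 5k = 157.9215 → ⌈·⌉ = 158
j=7: r + 6k = 188.984 → ⌈·⌉ = 189
j=8: r + 7k = 220.0465 → ⌈·⌉ = 221
j=9: r + 8k = 251.109 → ⌈·⌉ = 252
j=10: r + 9k = 282.1715 → ⌈·⌉ = 283
j=11: r + 10k = 313.234 → ⌈·⌉ = 314
j=12: r + 11k = 344.2965 → ⌈·⌉ = 345
j=13: r + 12k = 375.359 → ⌈·⌉ = 376
j=14: r + 13k = 406.4215 → ⌈·⌉ = 407
j=15: r + 14k = 437.484 → ⌈·⌉ = 438
j=16: r + 15k = 468.5465 → ⌈·⌉ = 469

3, 34, 65, 96, 127, 158, 189, 221, 252, 283, 314, 345, 376, 407, 438, 469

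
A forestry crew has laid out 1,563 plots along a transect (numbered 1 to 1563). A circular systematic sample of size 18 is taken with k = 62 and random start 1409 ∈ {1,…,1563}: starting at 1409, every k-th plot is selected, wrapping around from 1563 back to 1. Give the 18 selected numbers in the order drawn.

1409, 1471, 1533, 32, 94, 156, 218, 280, 342, 404, 466, 528, 590, 652, 714, 776, 838, 900

Selection 1: 1409
Selection 2: 1409 + 62 = 1471
Selection 3: 1471 + 62 = 1533
Selection 4: 1533 + 62 = 1595 → 1595 − 1563 = 32
Selection 5: 32 + 62 = 94
Selection 6: 94 + 62 = 156
Selection 7: 156 + 62 = 218
Selection 8: 218 + 62 = 280
Selection 9: 280 + 62 = 342
Selection 10: 342 + 62 = 404
Selection 11: 404 + 62 = 466
Selection 12: 466 + 62 = 528
Selection 13: 528 + 62 = 590
Selection 14: 590 + 62 = 652
Selection 15: 652 + 62 = 714
Selection 16: 714 + 62 = 776
Selection 17: 776 + 62 = 838
Selection 18: 838 + 62 = 900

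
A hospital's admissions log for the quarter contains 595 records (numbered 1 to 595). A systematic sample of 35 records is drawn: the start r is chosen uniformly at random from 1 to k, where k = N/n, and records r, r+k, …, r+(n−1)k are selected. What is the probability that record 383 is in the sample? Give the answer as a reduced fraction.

k = 595/35 = 17.
Record 383 is selected iff r ≡ 383 (mod 17); exactly one such r in {1,…,17}.
Inclusion probability = 1/17.

1/17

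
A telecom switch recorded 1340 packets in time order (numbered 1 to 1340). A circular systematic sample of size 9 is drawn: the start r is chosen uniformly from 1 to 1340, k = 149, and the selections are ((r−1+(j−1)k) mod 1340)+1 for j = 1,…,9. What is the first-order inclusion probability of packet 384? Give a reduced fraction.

9/1340

For each position j, as r ranges over 1…1340 the j-th selection hits every packet exactly once, so packet 384 is selected for exactly 9 of the 1340 starts.
Inclusion probability = 9/1340.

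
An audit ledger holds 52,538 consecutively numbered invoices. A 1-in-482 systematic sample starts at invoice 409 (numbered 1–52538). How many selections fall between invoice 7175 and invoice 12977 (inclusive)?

12

k = 482
First selection ≥ 7175: 409 + ⌈(7175−409)/482⌉·482 = 409 + 15×482 = 7639
Last selection ≤ 12977: 409 + ⌊(12977−409)/482⌋·482 = 409 + 26×482 = 12941
Count = 26 − 15 + 1 = 12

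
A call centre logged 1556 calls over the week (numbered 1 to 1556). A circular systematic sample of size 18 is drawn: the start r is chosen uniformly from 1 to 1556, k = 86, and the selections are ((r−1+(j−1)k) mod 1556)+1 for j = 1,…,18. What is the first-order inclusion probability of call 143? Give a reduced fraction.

For each position j, as r ranges over 1…1556 the j-th selection hits every call exactly once, so call 143 is selected for exactly 18 of the 1556 starts.
Inclusion probability = 18/1556 = 9/778.

9/778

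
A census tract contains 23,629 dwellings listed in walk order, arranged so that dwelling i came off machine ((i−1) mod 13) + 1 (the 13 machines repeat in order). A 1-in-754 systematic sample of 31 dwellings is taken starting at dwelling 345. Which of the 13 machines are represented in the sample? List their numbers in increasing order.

Consecutive selections differ by k = 754, so their machine numbers differ by 754 mod 13 = 0.
gcd(754, 13) = 13, so the sample visits 13/13 = 1 distinct residues mod 13.
Start 345 is machine 7; the machines hit are 7.

7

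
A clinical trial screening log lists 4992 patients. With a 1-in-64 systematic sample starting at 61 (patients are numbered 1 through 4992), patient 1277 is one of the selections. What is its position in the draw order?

k = 64
position = (1277 − 61)/64 + 1 = 1216/64 + 1 = 19 + 1 = 20

20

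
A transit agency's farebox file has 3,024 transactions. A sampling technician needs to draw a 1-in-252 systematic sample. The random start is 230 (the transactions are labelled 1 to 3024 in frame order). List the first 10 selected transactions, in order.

transaction 1: 230
transaction 2: 230 + 252 = 482
transaction 3: 482 + 252 = 734
transaction 4: 734 + 252 = 986
transaction 5: 986 + 252 = 1238
transaction 6: 1238 + 252 = 1490
transaction 7: 1490 + 252 = 1742
transaction 8: 1742 + 252 = 1994
transaction 9: 1994 + 252 = 2246
transaction 10: 2246 + 252 = 2498

230, 482, 734, 986, 1238, 1490, 1742, 1994, 2246, 2498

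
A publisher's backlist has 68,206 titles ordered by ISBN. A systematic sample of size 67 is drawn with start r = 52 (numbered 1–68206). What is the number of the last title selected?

k = 68206/67 = 1018
67th selection = r + (67−1)·k = 52 + 66×1018 = 52 + 67188 = 67240

67240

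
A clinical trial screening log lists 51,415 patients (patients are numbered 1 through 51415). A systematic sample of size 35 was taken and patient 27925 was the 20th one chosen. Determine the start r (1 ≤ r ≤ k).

14

k = 51415/35 = 1469
r = 27925 − (20−1)×1469 = 27925 − 27911 = 14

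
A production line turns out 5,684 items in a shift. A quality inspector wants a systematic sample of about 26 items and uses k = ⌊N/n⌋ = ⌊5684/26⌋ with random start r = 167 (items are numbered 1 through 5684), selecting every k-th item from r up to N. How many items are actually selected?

26

k = ⌊5684/26⌋ = 218
Achieved size = ⌊(5684 − 167)/218⌋ + 1 = ⌊5517/218⌋ + 1 = 25 + 1 = 26
(last selection: 167 + 25×218 = 5617 ≤ 5684; next would be 5835 > 5684)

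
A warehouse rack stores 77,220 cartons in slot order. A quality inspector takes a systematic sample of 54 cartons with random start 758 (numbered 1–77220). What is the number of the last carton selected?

76548

k = 77220/54 = 1430
54th selection = r + (54−1)·k = 758 + 53×1430 = 758 + 75790 = 76548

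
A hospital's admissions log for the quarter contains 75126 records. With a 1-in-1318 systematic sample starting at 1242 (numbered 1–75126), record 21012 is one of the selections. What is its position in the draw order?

16

k = 1318
position = (21012 − 1242)/1318 + 1 = 19770/1318 + 1 = 15 + 1 = 16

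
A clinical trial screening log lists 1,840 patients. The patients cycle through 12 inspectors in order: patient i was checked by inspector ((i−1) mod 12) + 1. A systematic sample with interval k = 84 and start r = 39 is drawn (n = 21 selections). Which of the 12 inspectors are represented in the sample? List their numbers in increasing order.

3

Consecutive selections differ by k = 84, so their inspector numbers differ by 84 mod 12 = 0.
gcd(84, 12) = 12, so the sample visits 12/12 = 1 distinct residues mod 12.
Start 39 is inspector 3; the inspectors hit are 3.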